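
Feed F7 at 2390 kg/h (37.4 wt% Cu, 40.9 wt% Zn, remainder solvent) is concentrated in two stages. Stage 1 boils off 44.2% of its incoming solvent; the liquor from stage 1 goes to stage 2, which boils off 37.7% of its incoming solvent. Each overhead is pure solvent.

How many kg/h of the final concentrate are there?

2052 kg/h

solvent in feed = 2390×0.217 = 518.63 kg/h.
After stage 1: solvent left = (1−0.442)×518.63 = 289.4; stream total = 2160.8 kg/h.
After stage 2: solvent left = (1−0.377)×289.4 = 180.29; final concentrate = 2051.7 kg/h.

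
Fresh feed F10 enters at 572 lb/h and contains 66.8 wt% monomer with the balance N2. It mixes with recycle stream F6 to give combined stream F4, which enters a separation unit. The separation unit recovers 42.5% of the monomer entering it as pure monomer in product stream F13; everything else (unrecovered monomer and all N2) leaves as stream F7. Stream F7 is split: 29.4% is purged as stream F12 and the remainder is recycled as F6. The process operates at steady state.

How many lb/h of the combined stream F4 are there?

N2 enters only via F10 and leaves only via the purge: 572×0.332 = 0.294×(N2 in F7), and the separation unit passes all N2, so N2 in F4 = N2 in F7 = 645.93 lb/h.
monomer in F4: m_A = 572×0.668 + (1−0.294)·(1−0.425)·m_A, so m_A = 382.1/0.5941 = 643.21 lb/h.
F4 = 643.21 + 645.93 = 1289.1 lb/h.

1289 lb/h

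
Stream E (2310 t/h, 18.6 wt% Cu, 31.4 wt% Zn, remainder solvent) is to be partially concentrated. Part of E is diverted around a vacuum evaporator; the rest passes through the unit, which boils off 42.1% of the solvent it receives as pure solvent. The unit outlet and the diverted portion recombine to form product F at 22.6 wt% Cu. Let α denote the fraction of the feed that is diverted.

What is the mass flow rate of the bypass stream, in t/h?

367.7 t/h

All 2310×0.186 = 429.66 t/h of Cu reaches F, so F = 429.66/0.226 = 1901.2 t/h and vapour = 408.85 t/h.
The evaporator receives (1−α)·2310 of feed at 0.500 solvent and removes 0.421 of that solvent:
0.421×0.500×(1−α)×2310 = 408.85
(1−α) = 408.85/486.25 = 0.8408;  α = 0.1592.
Bypass flow = 0.1592×2310 = 367.72 t/h.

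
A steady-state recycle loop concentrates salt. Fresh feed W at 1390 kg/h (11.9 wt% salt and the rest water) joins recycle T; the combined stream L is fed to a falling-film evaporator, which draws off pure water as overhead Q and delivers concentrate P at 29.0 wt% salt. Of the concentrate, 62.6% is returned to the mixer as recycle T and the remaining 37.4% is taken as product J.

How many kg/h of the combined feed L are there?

2345 kg/h

Overall salt balance (none leaves overhead): salt in fresh feed = salt in product, i.e. 1390×0.119 = (1−0.626)·P·0.290.
P = 165.41/(0.290×0.374) = 1525.1 kg/h.
Recycle T = 0.626×1525.1 = 954.7 kg/h.
Combined feed L = 1390 + 954.7 = 2344.7 kg/h.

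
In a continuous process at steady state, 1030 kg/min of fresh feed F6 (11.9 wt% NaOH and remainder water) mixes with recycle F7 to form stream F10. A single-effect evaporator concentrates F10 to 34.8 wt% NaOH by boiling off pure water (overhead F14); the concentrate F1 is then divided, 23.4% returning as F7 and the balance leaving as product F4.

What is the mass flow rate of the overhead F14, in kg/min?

677.8 kg/min

Overall NaOH balance (none leaves overhead): NaOH in fresh feed = NaOH in product, i.e. 1030×0.119 = (1−0.234)·F1·0.348.
F1 = 122.57/(0.348×0.766) = 459.81 kg/min.
Recycle F7 = 0.234×459.81 = 107.59 kg/min.
Combined feed F10 = 1030 + 107.59 = 1137.6 kg/min.
Overhead F14 = F10 − F1 = 1137.6 − 459.81 = 677.79 kg/min.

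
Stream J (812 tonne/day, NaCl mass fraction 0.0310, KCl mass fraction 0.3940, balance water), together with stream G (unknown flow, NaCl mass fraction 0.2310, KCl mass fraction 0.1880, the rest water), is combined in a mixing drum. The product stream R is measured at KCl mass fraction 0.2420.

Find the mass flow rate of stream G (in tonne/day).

Let G be the unknown flow. Total out = 812 + G.
KCl balance: 319.93 + 0.188·G = 0.242·(812 + G)
(0.188 − 0.242)·G = 0.242×812 − 319.93 = -123.42
G = -123.42 / -0.054 = 2285.6 tonne/day

2286 tonne/day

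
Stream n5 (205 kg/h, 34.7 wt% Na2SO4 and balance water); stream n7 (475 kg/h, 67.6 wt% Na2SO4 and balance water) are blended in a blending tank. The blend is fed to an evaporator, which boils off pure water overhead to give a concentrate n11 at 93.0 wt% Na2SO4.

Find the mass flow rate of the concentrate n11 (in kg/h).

421.8 kg/h

Na2SO4 entering = 205×0.347 + 475×0.676 = 392.24 kg/h.
All Na2SO4 reports to n11, so n11 = 392.24/0.930 = 421.76 kg/h.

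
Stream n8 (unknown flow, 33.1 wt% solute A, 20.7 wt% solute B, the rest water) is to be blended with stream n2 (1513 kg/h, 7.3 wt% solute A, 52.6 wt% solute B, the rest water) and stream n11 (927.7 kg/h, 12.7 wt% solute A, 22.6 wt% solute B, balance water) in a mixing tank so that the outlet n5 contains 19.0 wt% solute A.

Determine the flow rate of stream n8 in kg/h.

Let n8 be the unknown flow. Total out = 2440.7 + n8.
solute A balance: 228.27 + 0.331·n8 = 0.190·(2440.7 + n8)
(0.331 − 0.190)·n8 = 0.190×2440.7 − 228.27 = 235.47
n8 = 235.47 / 0.141 = 1670 kg/h

1670 kg/h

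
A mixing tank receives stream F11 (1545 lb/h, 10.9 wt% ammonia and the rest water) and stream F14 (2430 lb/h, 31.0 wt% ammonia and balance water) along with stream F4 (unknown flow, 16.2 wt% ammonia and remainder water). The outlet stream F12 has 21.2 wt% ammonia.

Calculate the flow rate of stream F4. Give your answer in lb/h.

1580 lb/h

Let F4 be the unknown flow. Total out = 3975 + F4.
ammonia balance: 921.7 + 0.162·F4 = 0.212·(3975 + F4)
(0.162 − 0.212)·F4 = 0.212×3975 − 921.7 = -79.005
F4 = -79.005 / -0.050 = 1580.1 lb/h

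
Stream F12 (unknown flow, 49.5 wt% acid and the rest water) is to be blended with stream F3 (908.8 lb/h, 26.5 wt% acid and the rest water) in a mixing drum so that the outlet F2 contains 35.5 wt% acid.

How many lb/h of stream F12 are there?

Let F12 be the unknown flow. Total out = 908.8 + F12.
acid balance: 240.83 + 0.495·F12 = 0.355·(908.8 + F12)
(0.495 − 0.355)·F12 = 0.355×908.8 − 240.83 = 81.792
F12 = 81.792 / 0.140 = 584.23 lb/h

584.2 lb/h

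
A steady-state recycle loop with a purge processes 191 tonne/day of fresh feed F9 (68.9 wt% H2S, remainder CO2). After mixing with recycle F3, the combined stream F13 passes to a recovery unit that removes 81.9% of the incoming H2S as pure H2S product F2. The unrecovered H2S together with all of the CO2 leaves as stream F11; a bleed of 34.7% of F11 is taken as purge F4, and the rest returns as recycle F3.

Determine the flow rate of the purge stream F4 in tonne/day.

68.77 tonne/day

CO2 enters only via F9 and leaves only via the purge: 191×0.311 = 0.347×(CO2 in F11), and the recovery unit passes all CO2, so CO2 in F13 = CO2 in F11 = 171.18 tonne/day.
H2S in F13: m_A = 191×0.689 + (1−0.347)·(1−0.819)·m_A, so m_A = 131.6/0.8818 = 149.24 tonne/day.
F11 = (1−0.819)×149.24 + 171.18 = 198.2 tonne/day.
Purge F4 = 0.347×198.2 = 68.774 tonne/day.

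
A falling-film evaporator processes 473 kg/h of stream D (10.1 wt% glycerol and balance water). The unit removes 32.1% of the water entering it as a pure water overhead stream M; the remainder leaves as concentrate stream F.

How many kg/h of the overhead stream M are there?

136.5 kg/h

water entering = 473×0.899 = 425.23 kg/h; overhead removed = 0.321×425.23 = 136.5 kg/h.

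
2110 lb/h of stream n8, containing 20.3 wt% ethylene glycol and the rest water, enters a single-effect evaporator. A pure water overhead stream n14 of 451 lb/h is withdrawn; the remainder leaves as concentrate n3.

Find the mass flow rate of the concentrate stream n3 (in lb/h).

1659 lb/h

Concentrate = 2110 − 451 = 1659 lb/h.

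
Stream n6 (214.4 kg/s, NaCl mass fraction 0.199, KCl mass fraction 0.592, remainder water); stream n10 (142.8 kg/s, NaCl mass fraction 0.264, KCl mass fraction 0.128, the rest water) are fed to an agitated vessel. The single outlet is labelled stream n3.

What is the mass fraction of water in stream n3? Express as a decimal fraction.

Total flow out = 214.4 + 142.8 = 357.2 kg/s.
water in = 214.4×0.209 + 142.8×0.608 = 131.63 kg/s.
water mass fraction in n3 = 131.63/357.2 = 0.369.

0.369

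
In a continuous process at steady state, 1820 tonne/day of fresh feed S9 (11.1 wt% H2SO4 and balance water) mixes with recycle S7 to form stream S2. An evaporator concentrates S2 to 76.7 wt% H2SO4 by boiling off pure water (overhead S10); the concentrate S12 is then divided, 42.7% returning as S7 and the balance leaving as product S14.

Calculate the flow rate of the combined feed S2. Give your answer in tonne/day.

2016 tonne/day

Overall H2SO4 balance (none leaves overhead): H2SO4 in fresh feed = H2SO4 in product, i.e. 1820×0.111 = (1−0.427)·S12·0.767.
S12 = 202.02/(0.767×0.573) = 459.67 tonne/day.
Recycle S7 = 0.427×459.67 = 196.28 tonne/day.
Combined feed S2 = 1820 + 196.28 = 2016.3 tonne/day.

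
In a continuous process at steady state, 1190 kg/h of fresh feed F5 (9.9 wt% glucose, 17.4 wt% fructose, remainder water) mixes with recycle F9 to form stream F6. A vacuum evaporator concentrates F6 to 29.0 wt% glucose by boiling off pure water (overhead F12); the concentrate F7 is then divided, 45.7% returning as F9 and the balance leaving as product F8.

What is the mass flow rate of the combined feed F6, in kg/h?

1532 kg/h

Overall glucose balance (none leaves overhead): glucose in fresh feed = glucose in product, i.e. 1190×0.099 = (1−0.457)·F7·0.290.
F7 = 117.81/(0.290×0.543) = 748.14 kg/h.
Recycle F9 = 0.457×748.14 = 341.9 kg/h.
Combined feed F6 = 1190 + 341.9 = 1531.9 kg/h.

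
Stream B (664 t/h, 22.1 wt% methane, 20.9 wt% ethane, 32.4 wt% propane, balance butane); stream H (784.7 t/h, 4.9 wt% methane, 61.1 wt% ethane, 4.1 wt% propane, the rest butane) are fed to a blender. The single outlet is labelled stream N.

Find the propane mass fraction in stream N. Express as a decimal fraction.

Total flow out = 664 + 784.7 = 1448.7 t/h.
propane in = 664×0.324 + 784.7×0.041 = 247.31 t/h.
propane mass fraction in N = 247.31/1448.7 = 0.1707.

0.1707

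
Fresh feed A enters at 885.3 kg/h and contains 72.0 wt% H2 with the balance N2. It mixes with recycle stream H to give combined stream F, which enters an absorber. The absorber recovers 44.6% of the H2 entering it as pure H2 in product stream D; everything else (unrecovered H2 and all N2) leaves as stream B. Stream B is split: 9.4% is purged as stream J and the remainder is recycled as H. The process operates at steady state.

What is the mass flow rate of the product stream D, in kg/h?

570.8 kg/h

H2 in F: m_A = 885.3×0.720 + (1−0.094)·(1−0.446)·m_A, so m_A = 637.42/0.4981 = 1279.8 kg/h.
Product D = 0.446×1279.8 = 570.77 kg/h.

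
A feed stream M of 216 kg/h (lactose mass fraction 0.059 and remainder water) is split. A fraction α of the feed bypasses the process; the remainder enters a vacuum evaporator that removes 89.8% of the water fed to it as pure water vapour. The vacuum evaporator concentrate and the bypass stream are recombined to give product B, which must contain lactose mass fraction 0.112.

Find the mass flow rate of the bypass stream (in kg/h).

All 216×0.059 = 12.744 kg/h of lactose reaches B, so B = 12.744/0.112 = 113.79 kg/h and vapour = 102.21 kg/h.
The evaporator receives (1−α)·216 of feed at 0.941 water and removes 0.898 of that water:
0.898×0.941×(1−α)×216 = 102.21
(1−α) = 102.21/182.52 = 0.5600;  α = 0.4400.
Bypass flow = 0.4400×216 = 95.039 kg/h.

95.04 kg/h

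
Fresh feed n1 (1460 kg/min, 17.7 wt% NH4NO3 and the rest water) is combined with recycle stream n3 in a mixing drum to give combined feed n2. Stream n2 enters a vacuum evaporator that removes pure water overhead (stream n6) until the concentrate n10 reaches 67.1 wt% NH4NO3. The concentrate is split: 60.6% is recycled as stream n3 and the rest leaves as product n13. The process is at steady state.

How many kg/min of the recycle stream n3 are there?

Overall NH4NO3 balance (none leaves overhead): NH4NO3 in fresh feed = NH4NO3 in product, i.e. 1460×0.177 = (1−0.606)·n10·0.671.
n10 = 258.42/(0.671×0.394) = 977.48 kg/min.
Recycle n3 = 0.606×977.48 = 592.35 kg/min.

592.4 kg/min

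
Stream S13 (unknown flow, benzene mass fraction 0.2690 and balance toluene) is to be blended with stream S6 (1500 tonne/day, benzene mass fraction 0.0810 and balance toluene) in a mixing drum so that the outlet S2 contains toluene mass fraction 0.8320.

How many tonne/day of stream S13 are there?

Let S13 be the unknown flow. Total out = 1500 + S13.
toluene balance: 1378.5 + 0.731·S13 = 0.832·(1500 + S13)
(0.731 − 0.832)·S13 = 0.832×1500 − 1378.5 = -130.5
S13 = -130.5 / -0.101 = 1292.1 tonne/day

1292 tonne/day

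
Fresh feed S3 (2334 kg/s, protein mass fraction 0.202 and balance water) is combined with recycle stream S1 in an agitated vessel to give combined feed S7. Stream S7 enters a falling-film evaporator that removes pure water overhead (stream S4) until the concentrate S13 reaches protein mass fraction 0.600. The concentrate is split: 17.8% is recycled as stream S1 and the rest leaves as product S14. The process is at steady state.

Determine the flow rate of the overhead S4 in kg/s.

Overall protein balance (none leaves overhead): protein in fresh feed = protein in product, i.e. 2334×0.202 = (1−0.178)·S13·0.600.
S13 = 471.47/(0.600×0.822) = 955.94 kg/s.
Recycle S1 = 0.178×955.94 = 170.16 kg/s.
Combined feed S7 = 2334 + 170.16 = 2504.2 kg/s.
Overhead S4 = S7 − S13 = 2504.2 − 955.94 = 1548.2 kg/s.

1548 kg/s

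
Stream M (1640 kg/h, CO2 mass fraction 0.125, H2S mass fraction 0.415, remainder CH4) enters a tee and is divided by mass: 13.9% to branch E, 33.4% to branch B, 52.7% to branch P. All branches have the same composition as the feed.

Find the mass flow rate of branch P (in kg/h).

864.3 kg/h

Branch P flow = 0.527×1640 = 864.28 kg/h.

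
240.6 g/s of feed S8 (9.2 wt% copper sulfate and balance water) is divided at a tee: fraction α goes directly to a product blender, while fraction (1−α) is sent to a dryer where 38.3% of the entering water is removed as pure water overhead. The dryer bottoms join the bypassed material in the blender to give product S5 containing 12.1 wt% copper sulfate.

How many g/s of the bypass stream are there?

All 240.6×0.092 = 22.135 g/s of copper sulfate reaches S5, so S5 = 22.135/0.121 = 182.94 g/s and vapour = 57.664 g/s.
The evaporator receives (1−α)·240.6 of feed at 0.908 water and removes 0.383 of that water:
0.383×0.908×(1−α)×240.6 = 57.664
(1−α) = 57.664/83.672 = 0.6892;  α = 0.3108.
Bypass flow = 0.3108×240.6 = 74.785 g/s.

74.79 g/s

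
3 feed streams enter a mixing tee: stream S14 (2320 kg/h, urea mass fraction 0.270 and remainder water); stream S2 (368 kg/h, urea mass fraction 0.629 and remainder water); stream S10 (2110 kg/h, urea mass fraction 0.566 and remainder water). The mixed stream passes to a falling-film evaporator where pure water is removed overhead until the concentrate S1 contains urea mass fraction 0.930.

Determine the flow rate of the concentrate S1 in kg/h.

2207 kg/h

urea entering = 2320×0.270 + 368×0.629 + 2110×0.566 = 2052.1 kg/h.
All urea reports to S1, so S1 = 2052.1/0.930 = 2206.6 kg/h.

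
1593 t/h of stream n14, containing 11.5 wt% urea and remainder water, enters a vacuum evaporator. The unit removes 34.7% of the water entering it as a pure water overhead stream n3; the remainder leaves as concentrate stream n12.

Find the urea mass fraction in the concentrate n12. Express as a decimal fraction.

urea is not removed: 1593×0.115 = 183.2 t/h of urea enters n12.
water entering = 1593×0.885 = 1409.8 t/h; overhead removed = 0.347×1409.8 = 489.2 t/h.
Concentrate = 1593 − 489.2 = 1103.8 t/h.
Mass fraction = 183.2/1103.8 = 0.166.

0.166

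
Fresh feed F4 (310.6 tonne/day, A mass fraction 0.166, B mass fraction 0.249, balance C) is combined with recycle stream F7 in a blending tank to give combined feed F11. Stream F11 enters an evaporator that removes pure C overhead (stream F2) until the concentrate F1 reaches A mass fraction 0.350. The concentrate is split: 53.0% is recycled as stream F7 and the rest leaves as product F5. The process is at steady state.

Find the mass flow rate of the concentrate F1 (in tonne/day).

313.4 tonne/day

Overall A balance (none leaves overhead): A in fresh feed = A in product, i.e. 310.6×0.166 = (1−0.530)·F1·0.350.
F1 = 51.56/(0.350×0.470) = 313.43 tonne/day.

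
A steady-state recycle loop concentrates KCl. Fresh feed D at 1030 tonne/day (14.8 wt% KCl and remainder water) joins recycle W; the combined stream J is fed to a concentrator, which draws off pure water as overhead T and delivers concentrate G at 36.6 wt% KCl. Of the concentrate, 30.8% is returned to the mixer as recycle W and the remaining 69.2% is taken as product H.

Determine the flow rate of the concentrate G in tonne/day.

601.9 tonne/day

Overall KCl balance (none leaves overhead): KCl in fresh feed = KCl in product, i.e. 1030×0.148 = (1−0.308)·G·0.366.
G = 152.44/(0.366×0.692) = 601.88 tonne/day.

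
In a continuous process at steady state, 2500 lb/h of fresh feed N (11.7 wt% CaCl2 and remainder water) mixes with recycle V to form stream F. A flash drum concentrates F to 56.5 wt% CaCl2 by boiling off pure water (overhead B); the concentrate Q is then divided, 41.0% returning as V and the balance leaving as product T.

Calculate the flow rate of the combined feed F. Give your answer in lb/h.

2860 lb/h

Overall CaCl2 balance (none leaves overhead): CaCl2 in fresh feed = CaCl2 in product, i.e. 2500×0.117 = (1−0.410)·Q·0.565.
Q = 292.5/(0.565×0.590) = 877.46 lb/h.
Recycle V = 0.410×877.46 = 359.76 lb/h.
Combined feed F = 2500 + 359.76 = 2859.8 lb/h.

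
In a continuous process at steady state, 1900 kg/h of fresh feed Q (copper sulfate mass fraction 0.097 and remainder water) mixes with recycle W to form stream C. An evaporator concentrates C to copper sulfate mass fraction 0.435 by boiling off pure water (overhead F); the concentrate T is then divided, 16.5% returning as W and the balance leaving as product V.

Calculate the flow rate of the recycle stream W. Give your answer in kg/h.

83.72 kg/h

Overall copper sulfate balance (none leaves overhead): copper sulfate in fresh feed = copper sulfate in product, i.e. 1900×0.097 = (1−0.165)·T·0.435.
T = 184.3/(0.435×0.835) = 507.4 kg/h.
Recycle W = 0.165×507.4 = 83.721 kg/h.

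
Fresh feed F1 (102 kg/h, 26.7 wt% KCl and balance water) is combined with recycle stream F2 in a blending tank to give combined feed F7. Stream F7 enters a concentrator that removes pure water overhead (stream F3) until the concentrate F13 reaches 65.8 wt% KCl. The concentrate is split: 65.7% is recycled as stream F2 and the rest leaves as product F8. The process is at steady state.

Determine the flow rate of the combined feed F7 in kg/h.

181.3 kg/h

Overall KCl balance (none leaves overhead): KCl in fresh feed = KCl in product, i.e. 102×0.267 = (1−0.657)·F13·0.658.
F13 = 27.234/(0.658×0.343) = 120.67 kg/h.
Recycle F2 = 0.657×120.67 = 79.279 kg/h.
Combined feed F7 = 102 + 79.279 = 181.28 kg/h.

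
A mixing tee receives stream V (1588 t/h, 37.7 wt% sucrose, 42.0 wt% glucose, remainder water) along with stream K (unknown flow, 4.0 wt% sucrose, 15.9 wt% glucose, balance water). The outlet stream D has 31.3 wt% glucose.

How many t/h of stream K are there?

Let K be the unknown flow. Total out = 1588 + K.
glucose balance: 666.96 + 0.159·K = 0.313·(1588 + K)
(0.159 − 0.313)·K = 0.313×1588 − 666.96 = -169.92
K = -169.92 / -0.154 = 1103.4 t/h

1103 t/h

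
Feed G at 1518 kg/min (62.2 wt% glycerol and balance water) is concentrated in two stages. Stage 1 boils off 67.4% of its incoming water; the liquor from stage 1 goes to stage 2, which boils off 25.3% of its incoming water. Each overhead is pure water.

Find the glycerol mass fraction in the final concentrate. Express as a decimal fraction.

0.8711

water in feed = 1518×0.378 = 573.8 kg/min.
After stage 1: water left = (1−0.674)×573.8 = 187.06; stream total = 1131.3 kg/min.
After stage 2: water left = (1−0.253)×187.06 = 139.73; final concentrate = 1083.9 kg/min.
glycerol fraction = 944.2/1083.9 = 0.8711.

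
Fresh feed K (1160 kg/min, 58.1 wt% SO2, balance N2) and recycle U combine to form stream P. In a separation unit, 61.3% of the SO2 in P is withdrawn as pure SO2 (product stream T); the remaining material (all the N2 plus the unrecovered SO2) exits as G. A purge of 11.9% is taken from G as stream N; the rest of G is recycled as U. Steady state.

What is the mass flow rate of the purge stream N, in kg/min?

N2 enters only via K and leaves only via the purge: 1160×0.419 = 0.119×(N2 in G), and the separation unit passes all N2, so N2 in P = N2 in G = 4084.4 kg/min.
SO2 in P: m_A = 1160×0.581 + (1−0.119)·(1−0.613)·m_A, so m_A = 673.96/0.6591 = 1022.6 kg/min.
G = (1−0.613)×1022.6 + 4084.4 = 4480.1 kg/min.
Purge N = 0.119×4480.1 = 533.13 kg/min.

533.1 kg/min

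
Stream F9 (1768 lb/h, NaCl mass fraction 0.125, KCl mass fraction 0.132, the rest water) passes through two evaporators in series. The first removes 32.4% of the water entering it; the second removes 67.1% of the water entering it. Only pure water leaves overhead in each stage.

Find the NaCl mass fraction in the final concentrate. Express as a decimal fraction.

water in feed = 1768×0.743 = 1313.6 lb/h.
After stage 1: water left = (1−0.324)×1313.6 = 888.01; stream total = 1342.4 lb/h.
After stage 2: water left = (1−0.671)×888.01 = 292.16; final concentrate = 746.53 lb/h.
NaCl fraction = 221/746.53 = 0.296.

0.296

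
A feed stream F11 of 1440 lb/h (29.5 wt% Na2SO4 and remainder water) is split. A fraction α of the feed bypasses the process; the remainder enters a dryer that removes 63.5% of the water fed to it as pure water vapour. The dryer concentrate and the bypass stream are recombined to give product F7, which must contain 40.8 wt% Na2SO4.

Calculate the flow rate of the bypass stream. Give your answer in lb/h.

All 1440×0.295 = 424.8 lb/h of Na2SO4 reaches F7, so F7 = 424.8/0.408 = 1041.2 lb/h and vapour = 398.82 lb/h.
The evaporator receives (1−α)·1440 of feed at 0.705 water and removes 0.635 of that water:
0.635×0.705×(1−α)×1440 = 398.82
(1−α) = 398.82/644.65 = 0.6187;  α = 0.3813.
Bypass flow = 0.3813×1440 = 549.12 lb/h.

549.1 lb/h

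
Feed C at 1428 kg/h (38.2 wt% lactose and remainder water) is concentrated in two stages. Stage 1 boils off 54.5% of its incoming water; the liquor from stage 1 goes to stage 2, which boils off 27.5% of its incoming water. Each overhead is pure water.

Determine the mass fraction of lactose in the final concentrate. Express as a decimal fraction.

water in feed = 1428×0.618 = 882.5 kg/h.
After stage 1: water left = (1−0.545)×882.5 = 401.54; stream total = 947.04 kg/h.
After stage 2: water left = (1−0.275)×401.54 = 291.12; final concentrate = 836.61 kg/h.
lactose fraction = 545.5/836.61 = 0.652.

0.652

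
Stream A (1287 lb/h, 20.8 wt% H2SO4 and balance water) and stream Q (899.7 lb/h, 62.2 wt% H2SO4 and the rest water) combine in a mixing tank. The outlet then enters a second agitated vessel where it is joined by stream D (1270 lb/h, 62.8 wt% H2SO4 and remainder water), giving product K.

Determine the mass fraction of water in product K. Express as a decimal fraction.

Overall, product flow = 3456.7 lb/h.
water in = 1287×0.792 + 899.7×0.378 + 1270×0.372 = 1831.8 lb/h.
water fraction in K = 0.530.

0.530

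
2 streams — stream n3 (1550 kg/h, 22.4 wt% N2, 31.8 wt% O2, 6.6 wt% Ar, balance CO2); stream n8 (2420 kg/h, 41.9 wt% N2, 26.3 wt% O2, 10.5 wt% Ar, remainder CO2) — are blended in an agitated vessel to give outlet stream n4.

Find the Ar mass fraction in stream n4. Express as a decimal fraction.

Total flow out = 1550 + 2420 = 3970 kg/h.
Ar in = 1550×0.066 + 2420×0.105 = 356.4 kg/h.
Ar mass fraction in n4 = 356.4/3970 = 0.0898.

0.0898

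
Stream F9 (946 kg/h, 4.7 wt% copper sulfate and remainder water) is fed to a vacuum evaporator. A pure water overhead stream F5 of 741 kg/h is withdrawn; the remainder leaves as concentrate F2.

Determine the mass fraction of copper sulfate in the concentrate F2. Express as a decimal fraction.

copper sulfate is not removed: 946×0.047 = 44.462 kg/h of copper sulfate enters F2.
Concentrate = 946 − 741 = 205 kg/h.
Mass fraction = 44.462/205 = 0.2169.

0.2169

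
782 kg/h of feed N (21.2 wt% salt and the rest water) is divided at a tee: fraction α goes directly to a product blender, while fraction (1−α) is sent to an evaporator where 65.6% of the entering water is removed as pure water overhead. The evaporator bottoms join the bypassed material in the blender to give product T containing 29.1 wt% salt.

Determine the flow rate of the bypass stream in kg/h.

All 782×0.212 = 165.78 kg/h of salt reaches T, so T = 165.78/0.291 = 569.7 kg/h and vapour = 212.3 kg/h.
The evaporator receives (1−α)·782 of feed at 0.788 water and removes 0.656 of that water:
0.656×0.788×(1−α)×782 = 212.3
(1−α) = 212.3/404.24 = 0.5252;  α = 0.4748.
Bypass flow = 0.4748×782 = 371.31 kg/h.

371.3 kg/h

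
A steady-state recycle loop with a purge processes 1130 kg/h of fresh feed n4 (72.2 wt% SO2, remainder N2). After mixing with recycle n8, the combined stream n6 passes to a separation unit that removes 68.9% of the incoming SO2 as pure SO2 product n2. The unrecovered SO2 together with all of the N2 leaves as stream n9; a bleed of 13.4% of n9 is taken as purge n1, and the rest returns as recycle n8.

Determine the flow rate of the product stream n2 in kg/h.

769.3 kg/h

SO2 in n6: m_A = 1130×0.722 + (1−0.134)·(1−0.689)·m_A, so m_A = 815.86/0.7307 = 1116.6 kg/h.
Product n2 = 0.689×1116.6 = 769.33 kg/h.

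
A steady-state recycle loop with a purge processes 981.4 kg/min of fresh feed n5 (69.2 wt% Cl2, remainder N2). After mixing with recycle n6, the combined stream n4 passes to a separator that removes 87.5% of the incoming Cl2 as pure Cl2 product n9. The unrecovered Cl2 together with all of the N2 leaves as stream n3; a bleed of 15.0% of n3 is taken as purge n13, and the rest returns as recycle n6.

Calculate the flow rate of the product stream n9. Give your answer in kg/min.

664.9 kg/min

Cl2 in n4: m_A = 981.4×0.692 + (1−0.150)·(1−0.875)·m_A, so m_A = 679.13/0.8938 = 759.86 kg/min.
Product n9 = 0.875×759.86 = 664.88 kg/min.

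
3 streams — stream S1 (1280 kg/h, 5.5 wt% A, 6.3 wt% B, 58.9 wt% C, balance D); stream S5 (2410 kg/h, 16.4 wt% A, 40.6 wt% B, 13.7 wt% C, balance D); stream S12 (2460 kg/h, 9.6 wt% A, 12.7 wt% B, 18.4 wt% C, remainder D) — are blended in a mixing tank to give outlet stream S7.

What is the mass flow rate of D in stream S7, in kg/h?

2540 kg/h

D out = D in = 1280×0.293 + 2410×0.293 + 2460×0.593 = 2539.9 kg/h.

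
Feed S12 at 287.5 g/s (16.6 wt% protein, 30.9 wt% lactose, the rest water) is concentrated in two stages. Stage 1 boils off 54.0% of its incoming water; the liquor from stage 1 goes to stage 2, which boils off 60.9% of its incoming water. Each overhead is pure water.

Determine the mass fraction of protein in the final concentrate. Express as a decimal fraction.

water in feed = 287.5×0.525 = 150.94 g/s.
After stage 1: water left = (1−0.540)×150.94 = 69.431; stream total = 205.99 g/s.
After stage 2: water left = (1−0.609)×69.431 = 27.148; final concentrate = 163.71 g/s.
protein fraction = 47.725/163.71 = 0.292.

0.292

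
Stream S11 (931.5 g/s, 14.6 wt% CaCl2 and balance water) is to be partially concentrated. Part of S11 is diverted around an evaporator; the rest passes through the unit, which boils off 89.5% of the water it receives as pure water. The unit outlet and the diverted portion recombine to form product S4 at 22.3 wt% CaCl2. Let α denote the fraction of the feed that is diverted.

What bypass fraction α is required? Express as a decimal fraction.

0.548

All 931.5×0.146 = 136 g/s of CaCl2 reaches S4, so S4 = 136/0.223 = 609.86 g/s and vapour = 321.64 g/s.
The evaporator receives (1−α)·931.5 of feed at 0.854 water and removes 0.895 of that water:
0.895×0.854×(1−α)×931.5 = 321.64
(1−α) = 321.64/711.97 = 0.4518;  α = 0.5482.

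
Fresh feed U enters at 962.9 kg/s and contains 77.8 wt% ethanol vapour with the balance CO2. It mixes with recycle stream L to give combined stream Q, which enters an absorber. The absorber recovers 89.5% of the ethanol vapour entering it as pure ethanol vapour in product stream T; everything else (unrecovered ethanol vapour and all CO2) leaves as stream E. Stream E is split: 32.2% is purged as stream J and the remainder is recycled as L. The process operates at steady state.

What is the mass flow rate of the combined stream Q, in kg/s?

CO2 enters only via U and leaves only via the purge: 962.9×0.222 = 0.322×(CO2 in E), and the absorber passes all CO2, so CO2 in Q = CO2 in E = 663.86 kg/s.
ethanol vapour in Q: m_A = 962.9×0.778 + (1−0.322)·(1−0.895)·m_A, so m_A = 749.14/0.9288 = 806.55 kg/s.
Q = 806.55 + 663.86 = 1470.4 kg/s.

1470 kg/s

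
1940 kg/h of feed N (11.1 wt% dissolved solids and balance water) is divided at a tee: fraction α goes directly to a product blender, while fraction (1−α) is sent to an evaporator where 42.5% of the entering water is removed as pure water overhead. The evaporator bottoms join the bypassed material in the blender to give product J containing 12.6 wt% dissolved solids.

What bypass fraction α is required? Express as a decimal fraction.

All 1940×0.111 = 215.34 kg/h of dissolved solids reaches J, so J = 215.34/0.126 = 1709 kg/h and vapour = 230.95 kg/h.
The evaporator receives (1−α)·1940 of feed at 0.889 water and removes 0.425 of that water:
0.425×0.889×(1−α)×1940 = 230.95
(1−α) = 230.95/732.98 = 0.3151;  α = 0.6849.

0.685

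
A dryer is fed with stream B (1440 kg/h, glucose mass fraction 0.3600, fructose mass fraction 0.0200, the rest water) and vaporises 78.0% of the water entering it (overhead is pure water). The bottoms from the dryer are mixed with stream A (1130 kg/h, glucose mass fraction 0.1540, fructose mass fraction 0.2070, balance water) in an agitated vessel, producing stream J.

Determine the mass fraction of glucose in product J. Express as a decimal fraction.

Vapour removed = 0.780×0.620×1440 = 696.38 kg/h; concentrate = 743.62 kg/h.
glucose reaching the mixer = 518.4 (from concentrate) + 1130×0.154 = 692.42 kg/h.
Product flow = 743.62 + 1130 = 1873.6 kg/h; glucose fraction = 0.3696.

0.3696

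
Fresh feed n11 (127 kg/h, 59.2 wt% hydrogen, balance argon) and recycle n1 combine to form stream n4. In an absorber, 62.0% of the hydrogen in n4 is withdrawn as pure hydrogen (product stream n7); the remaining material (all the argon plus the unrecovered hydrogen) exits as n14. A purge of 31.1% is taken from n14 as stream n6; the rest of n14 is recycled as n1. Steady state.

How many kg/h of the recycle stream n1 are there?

argon enters only via n11 and leaves only via the purge: 127×0.408 = 0.311×(argon in n14), and the absorber passes all argon, so argon in n4 = argon in n14 = 166.61 kg/h.
hydrogen in n4: m_A = 127×0.592 + (1−0.311)·(1−0.620)·m_A, so m_A = 75.184/0.7382 = 101.85 kg/h.
n14 = (1−0.620)×101.85 + 166.61 = 205.31 kg/h.
Recycle n1 = (1−0.311)×205.31 = 141.46 kg/h.

141.5 kg/h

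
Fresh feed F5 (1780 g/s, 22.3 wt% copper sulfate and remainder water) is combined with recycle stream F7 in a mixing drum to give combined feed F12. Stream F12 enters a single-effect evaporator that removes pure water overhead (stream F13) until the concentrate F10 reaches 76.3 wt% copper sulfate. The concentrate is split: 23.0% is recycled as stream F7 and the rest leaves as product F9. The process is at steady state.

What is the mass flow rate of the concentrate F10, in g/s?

Overall copper sulfate balance (none leaves overhead): copper sulfate in fresh feed = copper sulfate in product, i.e. 1780×0.223 = (1−0.230)·F10·0.763.
F10 = 396.94/(0.763×0.770) = 675.63 g/s.

675.6 g/s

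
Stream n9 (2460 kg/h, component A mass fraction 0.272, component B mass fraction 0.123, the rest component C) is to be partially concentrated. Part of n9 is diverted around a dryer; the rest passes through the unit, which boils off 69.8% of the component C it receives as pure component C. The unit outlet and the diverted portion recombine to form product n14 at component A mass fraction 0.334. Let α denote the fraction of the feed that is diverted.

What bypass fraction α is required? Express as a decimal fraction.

All 2460×0.272 = 669.12 kg/h of component A reaches n14, so n14 = 669.12/0.334 = 2003.4 kg/h and vapour = 456.65 kg/h.
The evaporator receives (1−α)·2460 of feed at 0.605 component C and removes 0.698 of that component C:
0.698×0.605×(1−α)×2460 = 456.65
(1−α) = 456.65/1038.8 = 0.4396;  α = 0.5604.

0.560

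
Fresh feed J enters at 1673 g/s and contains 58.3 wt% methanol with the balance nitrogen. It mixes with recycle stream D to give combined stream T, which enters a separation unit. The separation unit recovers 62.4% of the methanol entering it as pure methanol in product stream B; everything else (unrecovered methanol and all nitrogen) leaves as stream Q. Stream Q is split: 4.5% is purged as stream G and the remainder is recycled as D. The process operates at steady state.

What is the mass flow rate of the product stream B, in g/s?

949.6 g/s

methanol in T: m_A = 1673×0.583 + (1−0.045)·(1−0.624)·m_A, so m_A = 975.36/0.6409 = 1521.8 g/s.
Product B = 0.624×1521.8 = 949.61 g/s.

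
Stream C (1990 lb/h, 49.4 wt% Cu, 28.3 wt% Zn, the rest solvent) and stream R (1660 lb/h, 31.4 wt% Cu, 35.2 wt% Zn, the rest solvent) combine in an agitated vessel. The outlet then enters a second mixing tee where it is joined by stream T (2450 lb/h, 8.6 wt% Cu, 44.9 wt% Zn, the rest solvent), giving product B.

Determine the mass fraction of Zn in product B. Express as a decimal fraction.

Overall, product flow = 6100 lb/h.
Zn in = 1990×0.283 + 1660×0.352 + 2450×0.449 = 2247.5 lb/h.
Zn fraction in B = 0.368.

0.368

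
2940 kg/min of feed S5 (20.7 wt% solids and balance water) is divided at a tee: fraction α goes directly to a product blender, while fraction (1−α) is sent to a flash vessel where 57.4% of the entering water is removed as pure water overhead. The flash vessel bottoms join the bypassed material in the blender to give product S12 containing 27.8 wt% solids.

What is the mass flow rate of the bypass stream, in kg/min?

1290 kg/min

All 2940×0.207 = 608.58 kg/min of solids reaches S12, so S12 = 608.58/0.278 = 2189.1 kg/min and vapour = 750.86 kg/min.
The evaporator receives (1−α)·2940 of feed at 0.793 water and removes 0.574 of that water:
0.574×0.793×(1−α)×2940 = 750.86
(1−α) = 750.86/1338.2 = 0.5611;  α = 0.4389.
Bypass flow = 0.4389×2940 = 1290.4 kg/min.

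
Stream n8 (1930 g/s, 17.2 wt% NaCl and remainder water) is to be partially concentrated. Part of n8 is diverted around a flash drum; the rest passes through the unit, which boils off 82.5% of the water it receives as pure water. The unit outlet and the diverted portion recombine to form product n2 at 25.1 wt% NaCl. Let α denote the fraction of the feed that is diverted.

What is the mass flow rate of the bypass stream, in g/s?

All 1930×0.172 = 331.96 g/s of NaCl reaches n2, so n2 = 331.96/0.251 = 1322.5 g/s and vapour = 607.45 g/s.
The evaporator receives (1−α)·1930 of feed at 0.828 water and removes 0.825 of that water:
0.825×0.828×(1−α)×1930 = 607.45
(1−α) = 607.45/1318.4 = 0.4608;  α = 0.5392.
Bypass flow = 0.5392×1930 = 1040.7 g/s.

1041 g/s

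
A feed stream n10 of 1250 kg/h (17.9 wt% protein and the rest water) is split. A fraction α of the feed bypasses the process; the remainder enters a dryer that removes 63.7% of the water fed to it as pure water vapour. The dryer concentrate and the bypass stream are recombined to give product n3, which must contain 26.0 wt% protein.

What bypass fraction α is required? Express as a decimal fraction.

0.404

All 1250×0.179 = 223.75 kg/h of protein reaches n3, so n3 = 223.75/0.260 = 860.58 kg/h and vapour = 389.42 kg/h.
The evaporator receives (1−α)·1250 of feed at 0.821 water and removes 0.637 of that water:
0.637×0.821×(1−α)×1250 = 389.42
(1−α) = 389.42/653.72 = 0.5957;  α = 0.4043.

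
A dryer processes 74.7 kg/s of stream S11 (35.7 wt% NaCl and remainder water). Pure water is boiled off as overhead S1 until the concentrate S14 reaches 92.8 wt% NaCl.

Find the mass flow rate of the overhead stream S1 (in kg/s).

45.96 kg/s

NaCl is conserved: 74.7×0.357 = 26.668 kg/s all reports to the concentrate.
Concentrate = 26.668/(target fraction) = 28.737 kg/s.
Overhead = 74.7 − 28.737 = 45.963 kg/s.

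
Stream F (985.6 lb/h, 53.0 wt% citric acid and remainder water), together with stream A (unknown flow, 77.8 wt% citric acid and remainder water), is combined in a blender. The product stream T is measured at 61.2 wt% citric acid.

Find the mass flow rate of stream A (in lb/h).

Let A be the unknown flow. Total out = 985.6 + A.
citric acid balance: 522.37 + 0.778·A = 0.612·(985.6 + A)
(0.778 − 0.612)·A = 0.612×985.6 − 522.37 = 80.819
A = 80.819 / 0.166 = 486.86 lb/h

486.9 lb/h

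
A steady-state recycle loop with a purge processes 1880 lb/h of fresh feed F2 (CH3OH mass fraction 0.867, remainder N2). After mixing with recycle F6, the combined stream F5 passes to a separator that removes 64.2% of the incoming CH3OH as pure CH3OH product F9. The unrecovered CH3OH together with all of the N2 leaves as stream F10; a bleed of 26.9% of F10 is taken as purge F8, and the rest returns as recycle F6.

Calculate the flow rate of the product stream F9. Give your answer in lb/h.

CH3OH in F5: m_A = 1880×0.867 + (1−0.269)·(1−0.642)·m_A, so m_A = 1630/0.7383 = 2207.7 lb/h.
Product F9 = 0.642×2207.7 = 1417.4 lb/h.

1417 lb/h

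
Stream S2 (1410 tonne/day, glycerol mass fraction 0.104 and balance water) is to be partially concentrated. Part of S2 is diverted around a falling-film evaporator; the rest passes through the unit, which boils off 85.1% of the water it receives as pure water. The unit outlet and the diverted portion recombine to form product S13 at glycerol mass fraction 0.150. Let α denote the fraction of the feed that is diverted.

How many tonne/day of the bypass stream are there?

842.9 tonne/day

All 1410×0.104 = 146.64 tonne/day of glycerol reaches S13, so S13 = 146.64/0.150 = 977.6 tonne/day and vapour = 432.4 tonne/day.
The evaporator receives (1−α)·1410 of feed at 0.896 water and removes 0.851 of that water:
0.851×0.896×(1−α)×1410 = 432.4
(1−α) = 432.4/1075.1 = 0.4022;  α = 0.5978.
Bypass flow = 0.5978×1410 = 842.92 tonne/day.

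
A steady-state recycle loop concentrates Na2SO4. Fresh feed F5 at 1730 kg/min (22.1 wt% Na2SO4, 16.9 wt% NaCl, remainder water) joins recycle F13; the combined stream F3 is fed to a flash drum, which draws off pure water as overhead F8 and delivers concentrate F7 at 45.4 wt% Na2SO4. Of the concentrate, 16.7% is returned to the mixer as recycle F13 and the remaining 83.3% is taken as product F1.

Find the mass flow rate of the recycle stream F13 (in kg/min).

Overall Na2SO4 balance (none leaves overhead): Na2SO4 in fresh feed = Na2SO4 in product, i.e. 1730×0.221 = (1−0.167)·F7·0.454.
F7 = 382.33/(0.454×0.833) = 1011 kg/min.
Recycle F13 = 0.167×1011 = 168.83 kg/min.

168.8 kg/min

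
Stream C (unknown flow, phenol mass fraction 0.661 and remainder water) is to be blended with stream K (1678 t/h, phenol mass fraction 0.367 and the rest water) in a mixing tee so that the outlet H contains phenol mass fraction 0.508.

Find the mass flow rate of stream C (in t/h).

1546 t/h

Let C be the unknown flow. Total out = 1678 + C.
phenol balance: 615.83 + 0.661·C = 0.508·(1678 + C)
(0.661 − 0.508)·C = 0.508×1678 − 615.83 = 236.6
C = 236.6 / 0.153 = 1546.4 t/h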